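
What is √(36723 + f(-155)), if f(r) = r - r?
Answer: √36723 ≈ 191.63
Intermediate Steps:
f(r) = 0
√(36723 + f(-155)) = √(36723 + 0) = √36723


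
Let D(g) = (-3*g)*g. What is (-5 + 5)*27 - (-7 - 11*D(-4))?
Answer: -521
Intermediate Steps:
D(g) = -3*g²
(-5 + 5)*27 - (-7 - 11*D(-4)) = (-5 + 5)*27 - (-7 - (-33)*(-4)²) = 0*27 - (-7 - (-33)*16) = 0 - (-7 - 11*(-48)) = 0 - (-7 + 528) = 0 - 1*521 = 0 - 521 = -521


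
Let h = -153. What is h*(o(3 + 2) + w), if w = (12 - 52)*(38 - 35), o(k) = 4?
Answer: 17748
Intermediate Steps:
w = -120 (w = -40*3 = -120)
h*(o(3 + 2) + w) = -153*(4 - 120) = -153*(-116) = 17748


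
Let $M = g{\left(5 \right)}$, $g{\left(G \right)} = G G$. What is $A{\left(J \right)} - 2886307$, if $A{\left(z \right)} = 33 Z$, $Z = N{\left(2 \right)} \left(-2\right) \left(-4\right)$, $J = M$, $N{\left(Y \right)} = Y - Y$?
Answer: $-2886307$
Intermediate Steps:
$g{\left(G \right)} = G^{2}$
$M = 25$ ($M = 5^{2} = 25$)
$N{\left(Y \right)} = 0$
$J = 25$
$Z = 0$ ($Z = 0 \left(-2\right) \left(-4\right) = 0 \left(-4\right) = 0$)
$A{\left(z \right)} = 0$ ($A{\left(z \right)} = 33 \cdot 0 = 0$)
$A{\left(J \right)} - 2886307 = 0 - 2886307 = -2886307$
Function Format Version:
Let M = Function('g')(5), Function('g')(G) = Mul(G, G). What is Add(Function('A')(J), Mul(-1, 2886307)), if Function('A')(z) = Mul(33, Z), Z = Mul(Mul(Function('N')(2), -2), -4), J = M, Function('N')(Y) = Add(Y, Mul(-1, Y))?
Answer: -2886307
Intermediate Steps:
Function('g')(G) = Pow(G, 2)
M = 25 (M = Pow(5, 2) = 25)
Function('N')(Y) = 0
J = 25
Z = 0 (Z = Mul(Mul(0, -2), -4) = Mul(0, -4) = 0)
Function('A')(z) = 0 (Function('A')(z) = Mul(33, 0) = 0)
Add(Function('A')(J), Mul(-1, 2886307)) = Add(0, Mul(-1, 2886307)) = Add(0, -2886307) = -2886307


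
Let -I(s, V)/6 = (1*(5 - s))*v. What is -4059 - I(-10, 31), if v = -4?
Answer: -4419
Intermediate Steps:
I(s, V) = 120 - 24*s (I(s, V) = -6*1*(5 - s)*(-4) = -6*(5 - s)*(-4) = -6*(-20 + 4*s) = 120 - 24*s)
-4059 - I(-10, 31) = -4059 - (120 - 24*(-10)) = -4059 - (120 + 240) = -4059 - 1*360 = -4059 - 360 = -4419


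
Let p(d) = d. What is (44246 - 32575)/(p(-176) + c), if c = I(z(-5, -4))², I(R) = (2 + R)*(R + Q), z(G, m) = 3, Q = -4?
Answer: -11671/151 ≈ -77.291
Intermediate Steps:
I(R) = (-4 + R)*(2 + R) (I(R) = (2 + R)*(R - 4) = (2 + R)*(-4 + R) = (-4 + R)*(2 + R))
c = 25 (c = (-8 + 3² - 2*3)² = (-8 + 9 - 6)² = (-5)² = 25)
(44246 - 32575)/(p(-176) + c) = (44246 - 32575)/(-176 + 25) = 11671/(-151) = 11671*(-1/151) = -11671/151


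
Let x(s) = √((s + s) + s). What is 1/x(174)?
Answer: √58/174 ≈ 0.043769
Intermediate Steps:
x(s) = √3*√s (x(s) = √(2*s + s) = √(3*s) = √3*√s)
1/x(174) = 1/(√3*√174) = 1/(3*√58) = √58/174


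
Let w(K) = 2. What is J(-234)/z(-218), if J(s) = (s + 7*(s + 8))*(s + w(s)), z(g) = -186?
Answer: -210656/93 ≈ -2265.1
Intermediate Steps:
J(s) = (2 + s)*(56 + 8*s) (J(s) = (s + 7*(s + 8))*(s + 2) = (s + 7*(8 + s))*(2 + s) = (s + (56 + 7*s))*(2 + s) = (56 + 8*s)*(2 + s) = (2 + s)*(56 + 8*s))
J(-234)/z(-218) = (112 + 8*(-234)² + 72*(-234))/(-186) = (112 + 8*54756 - 16848)*(-1/186) = (112 + 438048 - 16848)*(-1/186) = 421312*(-1/186) = -210656/93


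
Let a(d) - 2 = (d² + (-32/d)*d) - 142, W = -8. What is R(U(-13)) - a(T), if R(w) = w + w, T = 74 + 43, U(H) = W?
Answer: -13533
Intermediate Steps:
U(H) = -8
T = 117
R(w) = 2*w
a(d) = -172 + d² (a(d) = 2 + ((d² + (-32/d)*d) - 142) = 2 + ((d² - 32) - 142) = 2 + ((-32 + d²) - 142) = 2 + (-174 + d²) = -172 + d²)
R(U(-13)) - a(T) = 2*(-8) - (-172 + 117²) = -16 - (-172 + 13689) = -16 - 1*13517 = -16 - 13517 = -13533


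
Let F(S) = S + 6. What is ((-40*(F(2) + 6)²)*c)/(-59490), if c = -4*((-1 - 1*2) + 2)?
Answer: 3136/5949 ≈ 0.52715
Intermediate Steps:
F(S) = 6 + S
c = 4 (c = -4*((-1 - 2) + 2) = -4*(-3 + 2) = -4*(-1) = 4)
((-40*(F(2) + 6)²)*c)/(-59490) = (-40*((6 + 2) + 6)²*4)/(-59490) = (-40*(8 + 6)²*4)*(-1/59490) = (-40*14²*4)*(-1/59490) = (-40*196*4)*(-1/59490) = -7840*4*(-1/59490) = -31360*(-1/59490) = 3136/5949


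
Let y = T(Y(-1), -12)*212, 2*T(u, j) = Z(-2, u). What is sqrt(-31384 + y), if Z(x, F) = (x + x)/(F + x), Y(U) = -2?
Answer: I*sqrt(31278) ≈ 176.86*I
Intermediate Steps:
Z(x, F) = 2*x/(F + x) (Z(x, F) = (2*x)/(F + x) = 2*x/(F + x))
T(u, j) = -2/(-2 + u) (T(u, j) = (2*(-2)/(u - 2))/2 = (2*(-2)/(-2 + u))/2 = (-4/(-2 + u))/2 = -2/(-2 + u))
y = 106 (y = -2/(-2 - 2)*212 = -2/(-4)*212 = -2*(-1/4)*212 = (1/2)*212 = 106)
sqrt(-31384 + y) = sqrt(-31384 + 106) = sqrt(-31278) = I*sqrt(31278)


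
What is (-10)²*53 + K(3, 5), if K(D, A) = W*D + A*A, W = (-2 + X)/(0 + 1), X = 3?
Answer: 5328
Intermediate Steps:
W = 1 (W = (-2 + 3)/(0 + 1) = 1/1 = 1*1 = 1)
K(D, A) = D + A² (K(D, A) = 1*D + A*A = D + A²)
(-10)²*53 + K(3, 5) = (-10)²*53 + (3 + 5²) = 100*53 + (3 + 25) = 5300 + 28 = 5328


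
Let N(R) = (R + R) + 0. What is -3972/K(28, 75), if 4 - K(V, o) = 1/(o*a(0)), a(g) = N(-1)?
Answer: -595800/601 ≈ -991.35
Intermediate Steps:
N(R) = 2*R (N(R) = 2*R + 0 = 2*R)
a(g) = -2 (a(g) = 2*(-1) = -2)
K(V, o) = 4 + 1/(2*o) (K(V, o) = 4 - 1/(o*(-2)) = 4 - 1/((-2*o)) = 4 - (-1)/(2*o) = 4 + 1/(2*o))
-3972/K(28, 75) = -3972/(4 + (½)/75) = -3972/(4 + (½)*(1/75)) = -3972/(4 + 1/150) = -3972/601/150 = -3972*150/601 = -595800/601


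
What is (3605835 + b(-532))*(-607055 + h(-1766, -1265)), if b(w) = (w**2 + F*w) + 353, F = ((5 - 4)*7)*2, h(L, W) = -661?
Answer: -2359010091024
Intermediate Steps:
F = 14 (F = (1*7)*2 = 7*2 = 14)
b(w) = 353 + w**2 + 14*w (b(w) = (w**2 + 14*w) + 353 = 353 + w**2 + 14*w)
(3605835 + b(-532))*(-607055 + h(-1766, -1265)) = (3605835 + (353 + (-532)**2 + 14*(-532)))*(-607055 - 661) = (3605835 + (353 + 283024 - 7448))*(-607716) = (3605835 + 275929)*(-607716) = 3881764*(-607716) = -2359010091024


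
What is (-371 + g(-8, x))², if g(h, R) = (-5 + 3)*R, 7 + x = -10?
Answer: 113569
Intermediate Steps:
x = -17 (x = -7 - 10 = -17)
g(h, R) = -2*R
(-371 + g(-8, x))² = (-371 - 2*(-17))² = (-371 + 34)² = (-337)² = 113569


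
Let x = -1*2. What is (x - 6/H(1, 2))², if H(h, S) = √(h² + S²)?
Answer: 56/5 + 24*√5/5 ≈ 21.933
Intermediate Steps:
x = -2
H(h, S) = √(S² + h²)
(x - 6/H(1, 2))² = (-2 - 6/√(2² + 1²))² = (-2 - 6/√(4 + 1))² = (-2 - 6*√5/5)²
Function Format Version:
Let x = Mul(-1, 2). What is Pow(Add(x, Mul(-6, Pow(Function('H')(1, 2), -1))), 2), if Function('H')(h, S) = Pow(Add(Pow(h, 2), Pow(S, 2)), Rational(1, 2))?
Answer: Add(Rational(56, 5), Mul(Rational(24, 5), Pow(5, Rational(1, 2)))) ≈ 21.933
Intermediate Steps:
x = -2
Function('H')(h, S) = Pow(Add(Pow(S, 2), Pow(h, 2)), Rational(1, 2))
Pow(Add(x, Mul(-6, Pow(Function('H')(1, 2), -1))), 2) = Pow(Add(-2, Mul(-6, Pow(Pow(Add(Pow(2, 2), Pow(1, 2)), Rational(1, 2)), -1))), 2) = Pow(Add(-2, Mul(-6, Pow(Pow(Add(4, 1), Rational(1, 2)), -1))), 2) = Pow(Add(-2, Mul(-6, Pow(Pow(5, Rational(1, 2)), -1))), 2) = Pow(Add(-2, Mul(-6, Mul(Rational(1, 5), Pow(5, Rational(1, 2))))), 2) = Pow(Add(-2, Mul(Rational(-6, 5), Pow(5, Rational(1, 2)))), 2)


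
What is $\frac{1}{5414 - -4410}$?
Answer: $\frac{1}{9824} \approx 0.00010179$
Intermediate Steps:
$\frac{1}{5414 - -4410} = \frac{1}{5414 + 4410} = \frac{1}{9824}$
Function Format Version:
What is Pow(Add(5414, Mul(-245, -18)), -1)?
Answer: Rational(1, 9824) ≈ 0.00010179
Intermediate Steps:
Pow(Add(5414, Mul(-245, -18)), -1) = Pow(Add(5414, 4410), -1) = Pow(9824, -1) = Rational(1, 9824)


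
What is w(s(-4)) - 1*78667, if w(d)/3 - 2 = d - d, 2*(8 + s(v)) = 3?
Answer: -78661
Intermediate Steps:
s(v) = -13/2 (s(v) = -8 + (1/2)*3 = -8 + 3/2 = -13/2)
w(d) = 6 (w(d) = 6 + 3*(d - d) = 6 + 3*0 = 6 + 0 = 6)
w(s(-4)) - 1*78667 = 6 - 1*78667 = 6 - 78667 = -78661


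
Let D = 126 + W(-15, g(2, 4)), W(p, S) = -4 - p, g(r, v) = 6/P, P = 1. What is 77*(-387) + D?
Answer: -29662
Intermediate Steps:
g(r, v) = 6 (g(r, v) = 6/1 = 6*1 = 6)
D = 137 (D = 126 + (-4 - 1*(-15)) = 126 + (-4 + 15) = 126 + 11 = 137)
77*(-387) + D = 77*(-387) + 137 = -29799 + 137 = -29662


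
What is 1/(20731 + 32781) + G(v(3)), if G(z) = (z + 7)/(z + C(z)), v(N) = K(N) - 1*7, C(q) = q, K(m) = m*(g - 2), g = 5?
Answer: 120403/53512 ≈ 2.2500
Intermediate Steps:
K(m) = 3*m (K(m) = m*(5 - 2) = m*3 = 3*m)
v(N) = -7 + 3*N (v(N) = 3*N - 1*7 = 3*N - 7 = -7 + 3*N)
G(z) = (7 + z)/(2*z) (G(z) = (z + 7)/(z + z) = (7 + z)/((2*z)) = (7 + z)*(1/(2*z)) = (7 + z)/(2*z))
1/(20731 + 32781) + G(v(3)) = 1/(20731 + 32781) + (7 + (-7 + 3*3))/(2*(-7 + 3*3)) = 1/53512 + (7 + (-7 + 9))/(2*(-7 + 9)) = 1/53512 + (½)*(7 + 2)/2 = 1/53512 + (½)*(½)*9 = 1/53512 + 9/4 = 120403/53512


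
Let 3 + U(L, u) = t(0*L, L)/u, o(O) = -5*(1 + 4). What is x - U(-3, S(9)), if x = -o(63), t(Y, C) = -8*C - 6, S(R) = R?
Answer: 26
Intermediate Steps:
o(O) = -25 (o(O) = -5*5 = -25)
t(Y, C) = -6 - 8*C
x = 25 (x = -1*(-25) = 25)
U(L, u) = -3 + (-6 - 8*L)/u
x - U(-3, S(9)) = 25 - (-6 - 8*(-3) - 3*9)/9 = 25 - (-6 + 24 - 27)/9 = 25 - (-9)/9 = 25 - 1*(-1) = 25 + 1 = 26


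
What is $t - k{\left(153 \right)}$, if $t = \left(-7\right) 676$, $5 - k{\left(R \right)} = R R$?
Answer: $18672$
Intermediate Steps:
$k{\left(R \right)} = 5 - R^{2}$ ($k{\left(R \right)} = 5 - R R = 5 - R^{2}$)
$t = -4732$
$t - k{\left(153 \right)} = -4732 - \left(5 - 153^{2}\right) = -4732 - \left(5 - 23409\right) = -4732 - -23404 = -4732 + 23404 = 18672$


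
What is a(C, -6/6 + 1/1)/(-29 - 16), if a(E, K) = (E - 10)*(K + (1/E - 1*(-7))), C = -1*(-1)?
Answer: 8/5 ≈ 1.6000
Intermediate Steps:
C = 1
a(E, K) = (-10 + E)*(7 + K + 1/E) (a(E, K) = (-10 + E)*(K + (1/E + 7)) = (-10 + E)*(K + (7 + 1/E)) = (-10 + E)*(7 + K + 1/E))
a(C, -6/6 + 1/1)/(-29 - 16) = (-69 - 10*(-6/6 + 1/1) - 10/1 + 7*1 + 1*(-6/6 + 1/1))/(-29 - 16) = (-69 - 10*(-6*⅙ + 1*1) - 10*1 + 7 + 1*(-6*⅙ + 1*1))/(-45) = -(-69 - 10*(-1 + 1) - 10 + 7 + 1*(-1 + 1))/45 = -(-69 - 10*0 - 10 + 7 + 1*0)/45 = -(-69 + 0 - 10 + 7 + 0)/45 = -1/45*(-72) = 8/5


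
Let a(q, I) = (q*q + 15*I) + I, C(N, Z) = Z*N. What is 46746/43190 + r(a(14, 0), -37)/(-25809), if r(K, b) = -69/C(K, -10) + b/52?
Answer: 439164807857/405747418440 ≈ 1.0824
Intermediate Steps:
C(N, Z) = N*Z
a(q, I) = q**2 + 16*I (a(q, I) = (q**2 + 15*I) + I = q**2 + 16*I)
r(K, b) = b/52 + 69/(10*K) (r(K, b) = -69*(-1/(10*K)) + b/52 = -69*(-1/(10*K)) + b*(1/52) = -(-69)/(10*K) + b/52 = 69/(10*K) + b/52 = b/52 + 69/(10*K))
46746/43190 + r(a(14, 0), -37)/(-25809) = 46746/43190 + ((1/52)*(-37) + 69/(10*(14**2 + 16*0)))/(-25809) = 46746*(1/43190) + (-37/52 + 69/(10*(196 + 0)))*(-1/25809) = 3339/3085 + (-37/52 + (69/10)/196)*(-1/25809) = 3339/3085 + (-37/52 + (69/10)*(1/196))*(-1/25809) = 3339/3085 + (-37/52 + 69/1960)*(-1/25809) = 3339/3085 - 17233/25480*(-1/25809) = 3339/3085 + 17233/657613320 = 439164807857/405747418440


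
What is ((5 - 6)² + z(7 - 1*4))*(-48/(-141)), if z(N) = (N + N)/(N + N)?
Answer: 32/47 ≈ 0.68085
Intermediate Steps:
z(N) = 1 (z(N) = (2*N)/((2*N)) = (2*N)*(1/(2*N)) = 1)
((5 - 6)² + z(7 - 1*4))*(-48/(-141)) = ((5 - 6)² + 1)*(-48/(-141)) = ((-1)² + 1)*(-48*(-1/141)) = (1 + 1)*(16/47) = 2*(16/47) = 32/47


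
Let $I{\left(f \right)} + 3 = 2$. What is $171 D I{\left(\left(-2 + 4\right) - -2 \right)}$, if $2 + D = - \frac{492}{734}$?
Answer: $\frac{167580}{367} \approx 456.62$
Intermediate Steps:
$D = - \frac{980}{367}$ ($D = -2 - \frac{492}{734} = -2 - \frac{246}{367} = - \frac{980}{367} \approx -2.6703$)
$I{\left(f \right)} = -1$ ($I{\left(f \right)} = -3 + 2 = -1$)
$171 D I{\left(\left(-2 + 4\right) - -2 \right)} = 171 \left(\left(- \frac{980}{367}\right) \left(-1\right)\right) = 171 \cdot \frac{980}{367} = \frac{167580}{367}$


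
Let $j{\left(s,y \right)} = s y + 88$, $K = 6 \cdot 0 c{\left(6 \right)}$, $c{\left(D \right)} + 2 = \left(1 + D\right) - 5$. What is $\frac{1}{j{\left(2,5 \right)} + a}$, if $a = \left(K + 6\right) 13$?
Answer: $\frac{1}{176} \approx 0.0056818$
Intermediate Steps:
$c{\left(D \right)} = -6 + D$ ($c{\left(D \right)} = -2 + \left(\left(1 + D\right) - 5\right) = -2 + \left(-4 + D\right) = -6 + D$)
$K = 0$ ($K = 6 \cdot 0 \left(-6 + 6\right) = 0 \cdot 0 = 0$)
$j{\left(s,y \right)} = 88 + s y$
$a = 78$ ($a = \left(0 + 6\right) 13 = 6 \cdot 13 = 78$)
$\frac{1}{j{\left(2,5 \right)} + a} = \frac{1}{\left(88 + 2 \cdot 5\right) + 78} = \frac{1}{\left(88 + 10\right) + 78} = \frac{1}{98 + 78} = \frac{1}{176}$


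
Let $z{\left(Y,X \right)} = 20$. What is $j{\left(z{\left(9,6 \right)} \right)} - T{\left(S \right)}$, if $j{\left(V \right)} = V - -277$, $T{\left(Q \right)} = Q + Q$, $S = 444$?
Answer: $-591$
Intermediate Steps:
$T{\left(Q \right)} = 2 Q$
$j{\left(V \right)} = 277 + V$ ($j{\left(V \right)} = V + 277 = 277 + V$)
$j{\left(z{\left(9,6 \right)} \right)} - T{\left(S \right)} = \left(277 + 20\right) - 2 \cdot 444 = 297 - 888 = -591$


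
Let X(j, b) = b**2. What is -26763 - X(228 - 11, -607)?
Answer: -395212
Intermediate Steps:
-26763 - X(228 - 11, -607) = -26763 - 1*(-607)**2 = -26763 - 1*368449 = -26763 - 368449 = -395212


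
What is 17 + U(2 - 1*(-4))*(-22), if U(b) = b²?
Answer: -775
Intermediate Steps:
17 + U(2 - 1*(-4))*(-22) = 17 + (2 - 1*(-4))²*(-22) = 17 + (2 + 4)²*(-22) = 17 + 6²*(-22) = 17 + 36*(-22) = 17 - 792 = -775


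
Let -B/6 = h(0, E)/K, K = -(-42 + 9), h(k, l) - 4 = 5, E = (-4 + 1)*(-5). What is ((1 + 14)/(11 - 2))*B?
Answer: -30/11 ≈ -2.7273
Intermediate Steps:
E = 15 (E = -3*(-5) = 15)
h(k, l) = 9 (h(k, l) = 4 + 5 = 9)
K = 33 (K = -1*(-33) = 33)
B = -18/11 (B = -54/33 = -6*3/11 = -18/11 ≈ -1.6364)
((1 + 14)/(11 - 2))*B = ((1 + 14)/(11 - 2))*(-18/11) = (15/9)*(-18/11) = (15*(⅑))*(-18/11) = (5/3)*(-18/11) = -30/11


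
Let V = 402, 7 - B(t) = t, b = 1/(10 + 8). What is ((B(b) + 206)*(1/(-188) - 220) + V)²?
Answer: 2744933714173225/1272384 ≈ 2.1573e+9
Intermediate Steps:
b = 1/18 ≈ 0.055556
B(t) = 7 - t
((B(b) + 206)*(1/(-188) - 220) + V)² = (((7 - 1*1/18) + 206)*(1/(-188) - 220) + 402)² = (((7 - 1/18) + 206)*(-1/188 - 220) + 402)² = ((125/18 + 206)*(-41361/188) + 402)² = ((3833/18)*(-41361/188) + 402)² = (-52845571/1128 + 402)² = (-52392115/1128)² = 2744933714173225/1272384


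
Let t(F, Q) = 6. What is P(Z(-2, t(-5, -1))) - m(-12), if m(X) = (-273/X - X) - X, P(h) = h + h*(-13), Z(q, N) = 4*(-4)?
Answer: 581/4 ≈ 145.25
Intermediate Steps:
Z(q, N) = -16
P(h) = -12*h (P(h) = h - 13*h = -12*h)
m(X) = -273/X - 2*X (m(X) = (-X - 273/X) - X = -273/X - 2*X)
P(Z(-2, t(-5, -1))) - m(-12) = -12*(-16) - (-273/(-12) - 2*(-12)) = 192 - (-273*(-1/12) + 24) = 192 - (91/4 + 24) = 192 - 1*187/4 = 192 - 187/4 = 581/4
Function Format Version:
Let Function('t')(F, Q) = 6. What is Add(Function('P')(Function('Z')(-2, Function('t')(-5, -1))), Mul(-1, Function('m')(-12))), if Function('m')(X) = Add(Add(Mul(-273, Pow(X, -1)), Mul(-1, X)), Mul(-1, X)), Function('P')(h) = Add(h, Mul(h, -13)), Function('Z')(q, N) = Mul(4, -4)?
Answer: Rational(581, 4) ≈ 145.25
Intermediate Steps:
Function('Z')(q, N) = -16
Function('P')(h) = Mul(-12, h) (Function('P')(h) = Add(h, Mul(-13, h)) = Mul(-12, h))
Function('m')(X) = Add(Mul(-273, Pow(X, -1)), Mul(-2, X)) (Function('m')(X) = Add(Add(Mul(-1, X), Mul(-273, Pow(X, -1))), Mul(-1, X)) = Add(Mul(-273, Pow(X, -1)), Mul(-2, X)))
Add(Function('P')(Function('Z')(-2, Function('t')(-5, -1))), Mul(-1, Function('m')(-12))) = Add(Mul(-12, -16), Mul(-1, Add(Mul(-273, Pow(-12, -1)), Mul(-2, -12)))) = Add(192, Mul(-1, Add(Mul(-273, Rational(-1, 12)), 24))) = Add(192, Mul(-1, Add(Rational(91, 4), 24))) = Add(192, Mul(-1, Rational(187, 4))) = Add(192, Rational(-187, 4)) = Rational(581, 4)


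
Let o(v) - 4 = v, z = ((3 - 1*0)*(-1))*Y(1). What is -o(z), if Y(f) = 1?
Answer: -1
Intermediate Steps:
z = -3 (z = ((3 - 1*0)*(-1))*1 = ((3 + 0)*(-1))*1 = (3*(-1))*1 = -3*1 = -3)
o(v) = 4 + v
-o(z) = -(4 - 3) = -1*1 = -1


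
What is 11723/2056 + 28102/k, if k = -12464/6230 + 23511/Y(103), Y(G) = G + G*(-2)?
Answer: -17671610463737/151894527016 ≈ -116.34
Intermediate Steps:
Y(G) = -G (Y(G) = G - 2*G = -G)
k = -73878661/320845 (k = -12464/6230 + 23511/((-1*103)) = -12464*1/6230 + 23511/(-103) = -6232/3115 + 23511*(-1/103) = -6232/3115 - 23511/103 = -73878661/320845 ≈ -230.26)
11723/2056 + 28102/k = 11723/2056 + 28102/(-73878661/320845) = 11723*(1/2056) + 28102*(-320845/73878661) = 11723/2056 - 9016386190/73878661 = -17671610463737/151894527016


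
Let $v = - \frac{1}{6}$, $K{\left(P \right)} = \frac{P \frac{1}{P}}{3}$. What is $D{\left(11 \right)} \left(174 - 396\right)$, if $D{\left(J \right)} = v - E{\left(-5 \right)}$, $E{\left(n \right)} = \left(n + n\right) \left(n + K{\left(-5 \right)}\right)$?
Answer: $10397$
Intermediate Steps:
$K{\left(P \right)} = \frac{1}{3}$ ($K{\left(P \right)} = 1 \cdot \frac{1}{3} = \frac{1}{3}$)
$E{\left(n \right)} = 2 n \left(\frac{1}{3} + n\right)$ ($E{\left(n \right)} = \left(n + n\right) \left(n + \frac{1}{3}\right) = 2 n \left(\frac{1}{3} + n\right)$)
$v = - \frac{1}{6}$ ($v = \left(-1\right) \frac{1}{6} = - \frac{1}{6} \approx -0.16667$)
$D{\left(J \right)} = - \frac{281}{6}$ ($D{\left(J \right)} = - \frac{1}{6} - \frac{2}{3} \left(-5\right) \left(1 + 3 \left(-5\right)\right) = - \frac{1}{6} - \frac{2}{3} \left(-5\right) \left(1 - 15\right) = - \frac{1}{6} - \frac{2}{3} \left(-5\right) \left(-14\right) = - \frac{1}{6} - \frac{140}{3} = - \frac{281}{6}$)
$D{\left(11 \right)} \left(174 - 396\right) = - \frac{281 \left(174 - 396\right)}{6} = \left(- \frac{281}{6}\right) \left(-222\right) = 10397$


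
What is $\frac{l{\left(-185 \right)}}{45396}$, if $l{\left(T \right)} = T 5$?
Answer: $- \frac{925}{45396} \approx -0.020376$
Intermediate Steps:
$l{\left(T \right)} = 5 T$
$\frac{l{\left(-185 \right)}}{45396} = \frac{5 \left(-185\right)}{45396} = \left(-925\right) \frac{1}{45396} = - \frac{925}{45396}$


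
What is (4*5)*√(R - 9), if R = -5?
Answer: 20*I*√14 ≈ 74.833*I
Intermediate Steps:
(4*5)*√(R - 9) = (4*5)*√(-5 - 9) = 20*√(-14) = 20*(I*√14) = 20*I*√14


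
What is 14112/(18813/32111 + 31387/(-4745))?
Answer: -134387424990/57412517 ≈ -2340.7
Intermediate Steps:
14112/(18813/32111 + 31387/(-4745)) = 14112/(18813*(1/32111) + 31387*(-1/4745)) = 14112/(18813/32111 - 31387/4745) = 14112/(-918600272/152366695) = 14112*(-152366695/918600272) = -134387424990/57412517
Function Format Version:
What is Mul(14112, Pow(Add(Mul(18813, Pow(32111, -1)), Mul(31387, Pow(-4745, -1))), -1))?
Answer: Rational(-134387424990, 57412517) ≈ -2340.7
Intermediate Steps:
Mul(14112, Pow(Add(Mul(18813, Pow(32111, -1)), Mul(31387, Pow(-4745, -1))), -1)) = Mul(14112, Pow(Add(Mul(18813, Rational(1, 32111)), Mul(31387, Rational(-1, 4745))), -1)) = Mul(14112, Pow(Add(Rational(18813, 32111), Rational(-31387, 4745)), -1)) = Mul(14112, Pow(Rational(-918600272, 152366695), -1)) = Mul(14112, Rational(-152366695, 918600272)) = Rational(-134387424990, 57412517)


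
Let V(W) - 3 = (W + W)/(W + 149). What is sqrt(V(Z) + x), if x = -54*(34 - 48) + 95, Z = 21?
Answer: sqrt(6171935)/85 ≈ 29.228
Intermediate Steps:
V(W) = 3 + 2*W/(149 + W) (V(W) = 3 + (W + W)/(W + 149) = 3 + (2*W)/(149 + W) = 3 + 2*W/(149 + W))
x = 851 (x = -54*(-14) + 95 = 756 + 95 = 851)
sqrt(V(Z) + x) = sqrt((447 + 5*21)/(149 + 21) + 851) = sqrt((447 + 105)/170 + 851) = sqrt((1/170)*552 + 851) = sqrt(276/85 + 851) = sqrt(72611/85) = sqrt(6171935)/85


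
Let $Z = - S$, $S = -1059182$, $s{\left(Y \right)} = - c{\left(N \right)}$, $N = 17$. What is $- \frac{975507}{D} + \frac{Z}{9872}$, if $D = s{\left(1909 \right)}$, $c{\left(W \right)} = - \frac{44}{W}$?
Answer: $- \frac{20458360345}{54296} \approx -3.7679 \cdot 10^{5}$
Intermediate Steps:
$s{\left(Y \right)} = \frac{44}{17}$ ($s{\left(Y \right)} = - \frac{-44}{17} = \left(-1\right) \left(- \frac{44}{17}\right) = \frac{44}{17}$)
$D = \frac{44}{17} \approx 2.5882$
$Z = 1059182$ ($Z = \left(-1\right) \left(-1059182\right) = 1059182$)
$- \frac{975507}{D} + \frac{Z}{9872} = - \frac{975507}{\frac{44}{17}} + \frac{1059182}{9872} = \left(-975507\right) \frac{17}{44} + 1059182 \cdot \frac{1}{9872} = - \frac{16583619}{44} + \frac{529591}{4936} = - \frac{20458360345}{54296}$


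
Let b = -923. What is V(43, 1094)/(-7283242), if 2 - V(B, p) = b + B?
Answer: -441/3641621 ≈ -0.00012110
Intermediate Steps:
V(B, p) = 925 - B (V(B, p) = 2 - (-923 + B) = 2 + (923 - B) = 925 - B)
V(43, 1094)/(-7283242) = (925 - 1*43)/(-7283242) = (925 - 43)*(-1/7283242) = 882*(-1/7283242) = -441/3641621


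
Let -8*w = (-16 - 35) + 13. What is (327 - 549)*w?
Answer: -2109/2 ≈ -1054.5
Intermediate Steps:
w = 19/4 (w = -((-16 - 35) + 13)/8 = -(-51 + 13)/8 = -⅛*(-38) = 19/4 ≈ 4.7500)
(327 - 549)*w = (327 - 549)*(19/4) = -222*19/4 = -2109/2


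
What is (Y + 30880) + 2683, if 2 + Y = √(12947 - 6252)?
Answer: 33561 + √6695 ≈ 33643.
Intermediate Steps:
Y = -2 + √6695 (Y = -2 + √(12947 - 6252) = -2 + √6695 ≈ 79.823)
(Y + 30880) + 2683 = ((-2 + √6695) + 30880) + 2683 = (30878 + √6695) + 2683 = 33561 + √6695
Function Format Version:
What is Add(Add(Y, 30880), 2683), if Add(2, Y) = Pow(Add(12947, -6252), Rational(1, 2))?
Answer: Add(33561, Pow(6695, Rational(1, 2))) ≈ 33643.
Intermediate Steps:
Y = Add(-2, Pow(6695, Rational(1, 2))) (Y = Add(-2, Pow(Add(12947, -6252), Rational(1, 2))) = Add(-2, Pow(6695, Rational(1, 2))) ≈ 79.823)
Add(Add(Y, 30880), 2683) = Add(Add(Add(-2, Pow(6695, Rational(1, 2))), 30880), 2683) = Add(Add(30878, Pow(6695, Rational(1, 2))), 2683) = Add(33561, Pow(6695, Rational(1, 2)))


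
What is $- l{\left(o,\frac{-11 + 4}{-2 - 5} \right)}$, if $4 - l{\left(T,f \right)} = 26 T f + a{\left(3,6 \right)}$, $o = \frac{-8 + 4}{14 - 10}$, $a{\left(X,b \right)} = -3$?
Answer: $-33$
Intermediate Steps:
$o = -1$ ($o = - \frac{4}{4} = \left(-4\right) \frac{1}{4} = -1$)
$l{\left(T,f \right)} = 7 - 26 T f$ ($l{\left(T,f \right)} = 4 - \left(26 T f - 3\right) = 4 - \left(-3 + 26 T f\right) = 7 - 26 T f$)
$- l{\left(o,\frac{-11 + 4}{-2 - 5} \right)} = - (7 - - 26 \frac{-11 + 4}{-2 - 5}) = - (7 - - 26 \left(- \frac{7}{-7}\right)) = - (7 - - 26 \left(\left(-7\right) \left(- \frac{1}{7}\right)\right)) = - (7 - \left(-26\right) 1) = - (7 + 26) = \left(-1\right) 33 = -33$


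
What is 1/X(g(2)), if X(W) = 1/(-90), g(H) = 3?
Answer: -90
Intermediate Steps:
X(W) = -1/90
1/X(g(2)) = 1/(-1/90) = -90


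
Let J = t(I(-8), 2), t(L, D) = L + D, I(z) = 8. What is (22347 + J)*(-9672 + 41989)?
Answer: 722511169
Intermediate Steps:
t(L, D) = D + L
J = 10 (J = 2 + 8 = 10)
(22347 + J)*(-9672 + 41989) = (22347 + 10)*(-9672 + 41989) = 22357*32317 = 722511169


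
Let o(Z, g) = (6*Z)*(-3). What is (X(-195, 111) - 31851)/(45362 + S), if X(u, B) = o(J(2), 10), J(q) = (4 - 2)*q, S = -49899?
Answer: 31923/4537 ≈ 7.0361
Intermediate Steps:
J(q) = 2*q
o(Z, g) = -18*Z
X(u, B) = -72 (X(u, B) = -36*2 = -18*4 = -72)
(X(-195, 111) - 31851)/(45362 + S) = (-72 - 31851)/(45362 - 49899) = -31923/(-4537) = -31923*(-1/4537) = 31923/4537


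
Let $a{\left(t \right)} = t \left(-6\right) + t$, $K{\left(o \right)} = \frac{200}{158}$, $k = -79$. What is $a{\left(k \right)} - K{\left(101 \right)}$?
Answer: $\frac{31105}{79} \approx 393.73$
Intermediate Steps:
$K{\left(o \right)} = \frac{100}{79}$ ($K{\left(o \right)} = 200 \cdot \frac{1}{158} = \frac{100}{79}$)
$a{\left(t \right)} = - 5 t$ ($a{\left(t \right)} = - 6 t + t = - 5 t$)
$a{\left(k \right)} - K{\left(101 \right)} = \left(-5\right) \left(-79\right) - \frac{100}{79} = 395 - \frac{100}{79} = \frac{31105}{79}$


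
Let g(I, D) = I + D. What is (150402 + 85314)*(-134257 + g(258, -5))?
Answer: -31586886864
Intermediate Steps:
g(I, D) = D + I
(150402 + 85314)*(-134257 + g(258, -5)) = (150402 + 85314)*(-134257 + (-5 + 258)) = 235716*(-134257 + 253) = 235716*(-134004) = -31586886864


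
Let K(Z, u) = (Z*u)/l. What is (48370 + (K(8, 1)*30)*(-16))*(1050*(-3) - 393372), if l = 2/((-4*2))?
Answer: -25270347060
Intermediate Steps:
l = -¼ (l = 2/(-8) = 2*(-⅛) = -¼ ≈ -0.25000)
K(Z, u) = -4*Z*u (K(Z, u) = (Z*u)/(-¼) = (Z*u)*(-4) = -4*Z*u)
(48370 + (K(8, 1)*30)*(-16))*(1050*(-3) - 393372) = (48370 + (-4*8*1*30)*(-16))*(1050*(-3) - 393372) = (48370 - 32*30*(-16))*(-3150 - 393372) = (48370 - 960*(-16))*(-396522) = (48370 + 15360)*(-396522) = 63730*(-396522) = -25270347060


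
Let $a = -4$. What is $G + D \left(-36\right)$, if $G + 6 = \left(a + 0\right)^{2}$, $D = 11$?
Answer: $-386$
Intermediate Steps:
$G = 10$ ($G = -6 + \left(-4 + 0\right)^{2} = -6 + \left(-4\right)^{2} = -6 + 16 = 10$)
$G + D \left(-36\right) = 10 + 11 \left(-36\right) = 10 - 396 = -386$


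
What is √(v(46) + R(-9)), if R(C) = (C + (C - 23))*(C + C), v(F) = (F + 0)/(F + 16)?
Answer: √709931/31 ≈ 27.180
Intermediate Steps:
v(F) = F/(16 + F)
R(C) = 2*C*(-23 + 2*C) (R(C) = (C + (-23 + C))*(2*C) = (-23 + 2*C)*(2*C) = 2*C*(-23 + 2*C))
√(v(46) + R(-9)) = √(46/(16 + 46) + 2*(-9)*(-23 + 2*(-9))) = √(46/62 + 2*(-9)*(-23 - 18)) = √(46*(1/62) + 2*(-9)*(-41)) = √(23/31 + 738) = √(22901/31) = √709931/31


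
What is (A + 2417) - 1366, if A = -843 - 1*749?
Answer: -541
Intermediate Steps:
A = -1592 (A = -843 - 749 = -1592)
(A + 2417) - 1366 = (-1592 + 2417) - 1366 = 825 - 1366 = -541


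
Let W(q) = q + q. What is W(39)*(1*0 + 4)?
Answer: 312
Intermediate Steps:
W(q) = 2*q
W(39)*(1*0 + 4) = (2*39)*(1*0 + 4) = 78*(0 + 4) = 78*4 = 312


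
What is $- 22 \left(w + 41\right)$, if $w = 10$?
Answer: $-1122$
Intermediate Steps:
$- 22 \left(w + 41\right) = - 22 \left(10 + 41\right) = \left(-22\right) 51 = -1122$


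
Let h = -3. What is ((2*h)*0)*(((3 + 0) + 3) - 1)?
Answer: 0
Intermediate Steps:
((2*h)*0)*(((3 + 0) + 3) - 1) = ((2*(-3))*0)*(((3 + 0) + 3) - 1) = (-6*0)*((3 + 3) - 1) = 0*(6 - 1) = 0*5 = 0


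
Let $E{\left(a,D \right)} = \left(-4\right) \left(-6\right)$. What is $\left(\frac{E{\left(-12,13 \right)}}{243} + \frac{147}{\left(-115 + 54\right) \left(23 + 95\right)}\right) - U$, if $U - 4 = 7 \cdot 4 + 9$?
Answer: $- \frac{23858881}{583038} \approx -40.922$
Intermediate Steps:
$E{\left(a,D \right)} = 24$
$U = 41$ ($U = 4 + \left(7 \cdot 4 + 9\right) = 4 + \left(28 + 9\right) = 4 + 37 = 41$)
$\left(\frac{E{\left(-12,13 \right)}}{243} + \frac{147}{\left(-115 + 54\right) \left(23 + 95\right)}\right) - U = \left(\frac{24}{243} + \frac{147}{\left(-115 + 54\right) \left(23 + 95\right)}\right) - 41 = \left(24 \cdot \frac{1}{243} + \frac{147}{\left(-61\right) 118}\right) - 41 = \left(\frac{8}{81} + \frac{147}{-7198}\right) - 41 = \left(\frac{8}{81} + 147 \left(- \frac{1}{7198}\right)\right) - 41 = \left(\frac{8}{81} - \frac{147}{7198}\right) - 41 = \frac{45677}{583038} - 41 = - \frac{23858881}{583038}$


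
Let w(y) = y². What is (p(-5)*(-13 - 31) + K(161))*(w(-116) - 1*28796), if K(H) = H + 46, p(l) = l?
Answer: -6550180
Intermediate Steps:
K(H) = 46 + H
(p(-5)*(-13 - 31) + K(161))*(w(-116) - 1*28796) = (-5*(-13 - 31) + (46 + 161))*((-116)² - 1*28796) = (-5*(-44) + 207)*(13456 - 28796) = (220 + 207)*(-15340) = 427*(-15340) = -6550180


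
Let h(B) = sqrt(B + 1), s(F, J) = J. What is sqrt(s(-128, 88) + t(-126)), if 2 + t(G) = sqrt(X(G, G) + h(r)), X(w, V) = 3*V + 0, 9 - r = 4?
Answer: sqrt(86 + I*sqrt(378 - sqrt(6))) ≈ 9.3316 + 1.0384*I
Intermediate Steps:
r = 5 (r = 9 - 1*4 = 9 - 4 = 5)
X(w, V) = 3*V
h(B) = sqrt(1 + B)
t(G) = -2 + sqrt(sqrt(6) + 3*G) (t(G) = -2 + sqrt(3*G + sqrt(1 + 5)) = -2 + sqrt(3*G + sqrt(6)) = -2 + sqrt(sqrt(6) + 3*G))
sqrt(s(-128, 88) + t(-126)) = sqrt(88 + (-2 + sqrt(sqrt(6) + 3*(-126)))) = sqrt(88 + (-2 + sqrt(sqrt(6) - 378))) = sqrt(88 + (-2 + sqrt(-378 + sqrt(6)))) = sqrt(86 + sqrt(-378 + sqrt(6)))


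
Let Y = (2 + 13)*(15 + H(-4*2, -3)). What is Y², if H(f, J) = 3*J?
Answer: 8100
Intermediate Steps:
Y = 90 (Y = (2 + 13)*(15 + 3*(-3)) = 15*(15 - 9) = 15*6 = 90)
Y² = 90² = 8100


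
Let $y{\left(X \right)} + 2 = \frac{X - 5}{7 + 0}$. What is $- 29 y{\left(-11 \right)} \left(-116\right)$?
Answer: $- \frac{100920}{7} \approx -14417.0$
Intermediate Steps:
$y{\left(X \right)} = - \frac{19}{7} + \frac{X}{7}$ ($y{\left(X \right)} = -2 + \frac{X - 5}{7 + 0} = -2 + \frac{-5 + X}{7} = -2 + \left(-5 + X\right) \frac{1}{7} = -2 + \left(- \frac{5}{7} + \frac{X}{7}\right) = - \frac{19}{7} + \frac{X}{7}$)
$- 29 y{\left(-11 \right)} \left(-116\right) = - 29 \left(- \frac{19}{7} + \frac{1}{7} \left(-11\right)\right) \left(-116\right) = - 29 \left(- \frac{19}{7} - \frac{11}{7}\right) \left(-116\right) = \left(-29\right) \left(- \frac{30}{7}\right) \left(-116\right) = \frac{870}{7} \left(-116\right) = - \frac{100920}{7}$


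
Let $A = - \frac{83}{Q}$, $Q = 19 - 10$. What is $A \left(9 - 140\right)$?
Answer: $\frac{10873}{9} \approx 1208.1$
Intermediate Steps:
$Q = 9$ ($Q = 19 - 10 = 9$)
$A = - \frac{83}{9} \approx -9.2222$
$A \left(9 - 140\right) = - \frac{83 \left(9 - 140\right)}{9} = \left(- \frac{83}{9}\right) \left(-131\right) = \frac{10873}{9}$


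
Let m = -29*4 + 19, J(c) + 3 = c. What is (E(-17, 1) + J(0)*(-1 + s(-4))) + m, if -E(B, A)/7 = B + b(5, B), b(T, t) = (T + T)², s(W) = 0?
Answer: -675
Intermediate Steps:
J(c) = -3 + c
b(T, t) = 4*T² (b(T, t) = (2*T)² = 4*T²)
E(B, A) = -700 - 7*B (E(B, A) = -7*(B + 4*5²) = -7*(B + 4*25) = -7*(B + 100) = -7*(100 + B) = -700 - 7*B)
m = -97 (m = -116 + 19 = -97)
(E(-17, 1) + J(0)*(-1 + s(-4))) + m = ((-700 - 7*(-17)) + (-3 + 0)*(-1 + 0)) - 97 = ((-700 + 119) - 3*(-1)) - 97 = (-581 + 3) - 97 = -578 - 97 = -675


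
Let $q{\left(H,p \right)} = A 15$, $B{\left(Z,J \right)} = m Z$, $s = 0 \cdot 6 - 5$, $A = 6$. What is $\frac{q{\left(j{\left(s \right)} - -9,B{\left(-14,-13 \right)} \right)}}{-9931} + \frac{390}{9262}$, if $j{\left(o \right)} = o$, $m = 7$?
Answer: $\frac{1519755}{45990461} \approx 0.033045$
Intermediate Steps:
$s = -5$ ($s = 0 - 5 = -5$)
$B{\left(Z,J \right)} = 7 Z$
$q{\left(H,p \right)} = 90$ ($q{\left(H,p \right)} = 6 \cdot 15 = 90$)
$\frac{q{\left(j{\left(s \right)} - -9,B{\left(-14,-13 \right)} \right)}}{-9931} + \frac{390}{9262} = \frac{90}{-9931} + \frac{390}{9262} = 90 \left(- \frac{1}{9931}\right) + 390 \cdot \frac{1}{9262} = - \frac{90}{9931} + \frac{195}{4631} = \frac{1519755}{45990461}$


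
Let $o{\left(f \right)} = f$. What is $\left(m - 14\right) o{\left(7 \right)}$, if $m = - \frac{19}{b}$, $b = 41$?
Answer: $- \frac{4151}{41} \approx -101.24$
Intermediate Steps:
$m = - \frac{19}{41} \approx -0.46341$
$\left(m - 14\right) o{\left(7 \right)} = \left(- \frac{19}{41} - 14\right) 7 = \left(- \frac{593}{41}\right) 7 = - \frac{4151}{41}$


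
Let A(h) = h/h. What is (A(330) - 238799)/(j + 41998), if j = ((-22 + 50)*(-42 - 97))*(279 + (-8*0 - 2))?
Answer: 119399/518043 ≈ 0.23048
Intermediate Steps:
A(h) = 1
j = -1078084 (j = (28*(-139))*(279 + (0 - 2)) = -3892*(279 - 2) = -3892*277 = -1078084)
(A(330) - 238799)/(j + 41998) = (1 - 238799)/(-1078084 + 41998) = -238798/(-1036086) = -238798*(-1/1036086) = 119399/518043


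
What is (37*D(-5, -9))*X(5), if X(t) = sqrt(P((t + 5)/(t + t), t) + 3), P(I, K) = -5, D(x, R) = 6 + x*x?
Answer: 1147*I*sqrt(2) ≈ 1622.1*I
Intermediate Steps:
D(x, R) = 6 + x**2
X(t) = I*sqrt(2) (X(t) = sqrt(-5 + 3) = sqrt(-2) = I*sqrt(2))
(37*D(-5, -9))*X(5) = (37*(6 + (-5)**2))*(I*sqrt(2)) = (37*(6 + 25))*(I*sqrt(2)) = (37*31)*(I*sqrt(2)) = 1147*(I*sqrt(2)) = 1147*I*sqrt(2)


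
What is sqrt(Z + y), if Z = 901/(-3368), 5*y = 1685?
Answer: sqrt(954924830)/1684 ≈ 18.350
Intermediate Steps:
y = 337 (y = (1/5)*1685 = 337)
Z = -901/3368 (Z = 901*(-1/3368) = -901/3368 ≈ -0.26752)
sqrt(Z + y) = sqrt(-901/3368 + 337) = sqrt(1134115/3368) = sqrt(954924830)/1684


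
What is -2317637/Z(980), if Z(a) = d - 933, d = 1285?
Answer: -2317637/352 ≈ -6584.2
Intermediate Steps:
Z(a) = 352 (Z(a) = 1285 - 933 = 352)
-2317637/Z(980) = -2317637/352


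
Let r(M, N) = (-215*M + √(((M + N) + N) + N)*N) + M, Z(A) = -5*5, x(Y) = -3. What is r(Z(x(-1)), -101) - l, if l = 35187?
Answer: -29837 - 202*I*√82 ≈ -29837.0 - 1829.2*I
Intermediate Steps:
Z(A) = -25
r(M, N) = -214*M + N*√(M + 3*N) (r(M, N) = (-215*M + √((M + 2*N) + N)*N) + M = (-215*M + √(M + 3*N)*N) + M = (-215*M + N*√(M + 3*N)) + M = -214*M + N*√(M + 3*N))
r(Z(x(-1)), -101) - l = (-214*(-25) - 101*√(-25 + 3*(-101))) - 1*35187 = (5350 - 101*√(-25 - 303)) - 35187 = (5350 - 202*I*√82) - 35187 = -29837 - 202*I*√82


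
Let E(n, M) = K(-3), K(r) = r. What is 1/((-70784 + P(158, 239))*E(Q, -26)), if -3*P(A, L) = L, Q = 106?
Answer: 1/212591 ≈ 4.7039e-6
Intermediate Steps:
E(n, M) = -3
P(A, L) = -L/3
1/((-70784 + P(158, 239))*E(Q, -26)) = 1/(-70784 - ⅓*239*(-3)) = -⅓/(-70784 - 239/3) = -⅓/(-212591/3) = -3/212591*(-⅓) = 1/212591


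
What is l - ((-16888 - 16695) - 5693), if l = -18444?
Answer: 20832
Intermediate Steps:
l - ((-16888 - 16695) - 5693) = -18444 - ((-16888 - 16695) - 5693) = -18444 - (-33583 - 5693) = -18444 - 1*(-39276) = -18444 + 39276 = 20832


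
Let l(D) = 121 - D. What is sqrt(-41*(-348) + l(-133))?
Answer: sqrt(14522) ≈ 120.51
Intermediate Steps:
sqrt(-41*(-348) + l(-133)) = sqrt(-41*(-348) + (121 - 1*(-133))) = sqrt(14268 + (121 + 133)) = sqrt(14268 + 254) = sqrt(14522)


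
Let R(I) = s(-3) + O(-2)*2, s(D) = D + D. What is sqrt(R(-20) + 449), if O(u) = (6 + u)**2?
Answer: 5*sqrt(19) ≈ 21.794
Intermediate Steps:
s(D) = 2*D
R(I) = 26 (R(I) = 2*(-3) + (6 - 2)**2*2 = -6 + 4**2*2 = -6 + 16*2 = -6 + 32 = 26)
sqrt(R(-20) + 449) = sqrt(26 + 449) = sqrt(475) = 5*sqrt(19)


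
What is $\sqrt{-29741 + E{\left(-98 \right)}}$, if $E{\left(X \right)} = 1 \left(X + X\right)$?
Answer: $i \sqrt{29937} \approx 173.02 i$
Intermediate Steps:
$E{\left(X \right)} = 2 X$ ($E{\left(X \right)} = 1 \cdot 2 X = 2 X$)
$\sqrt{-29741 + E{\left(-98 \right)}} = \sqrt{-29741 + 2 \left(-98\right)} = \sqrt{-29741 - 196} = \sqrt{-29937} = i \sqrt{29937}$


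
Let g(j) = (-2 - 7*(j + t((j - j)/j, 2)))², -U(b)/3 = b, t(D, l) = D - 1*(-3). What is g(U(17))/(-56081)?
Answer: -111556/56081 ≈ -1.9892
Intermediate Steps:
t(D, l) = 3 + D (t(D, l) = D + 3 = 3 + D)
U(b) = -3*b
g(j) = (-23 - 7*j)² (g(j) = (-2 - 7*(j + (3 + (j - j)/j)))² = (-2 - 7*(j + (3 + 0/j)))² = (-2 - 7*(j + (3 + 0)))² = (-2 - 7*(j + 3))² = (-2 - 7*(3 + j))² = (-2 + (-21 - 7*j))² = (-23 - 7*j)²)
g(U(17))/(-56081) = (23 + 7*(-3*17))²/(-56081) = (23 + 7*(-51))²*(-1/56081) = (23 - 357)²*(-1/56081) = (-334)²*(-1/56081) = 111556*(-1/56081) = -111556/56081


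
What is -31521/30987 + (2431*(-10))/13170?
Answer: -4327502/1511477 ≈ -2.8631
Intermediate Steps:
-31521/30987 + (2431*(-10))/13170 = -31521*1/30987 - 24310*1/13170 = -10507/10329 - 2431/1317 = -4327502/1511477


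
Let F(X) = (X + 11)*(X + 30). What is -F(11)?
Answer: -902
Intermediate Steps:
F(X) = (11 + X)*(30 + X)
-F(11) = -(330 + 11² + 41*11) = -(330 + 121 + 451) = -1*902 = -902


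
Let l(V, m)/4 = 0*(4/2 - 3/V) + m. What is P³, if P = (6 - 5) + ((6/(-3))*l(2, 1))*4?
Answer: -29791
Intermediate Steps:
l(V, m) = 4*m (l(V, m) = 4*(0*(4/2 - 3/V) + m) = 4*(0*(4*(½) - 3/V) + m) = 4*(0*(2 - 3/V) + m) = 4*(0 + m) = 4*m)
P = -31 (P = (6 - 5) + ((6/(-3))*(4*1))*4 = 1 + ((6*(-⅓))*4)*4 = 1 - 2*4*4 = 1 - 8*4 = 1 - 32 = -31)
P³ = (-31)³ = -29791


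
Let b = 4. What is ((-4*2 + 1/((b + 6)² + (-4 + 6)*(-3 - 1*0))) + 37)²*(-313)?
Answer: -2327633577/8836 ≈ -2.6343e+5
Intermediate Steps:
((-4*2 + 1/((b + 6)² + (-4 + 6)*(-3 - 1*0))) + 37)²*(-313) = ((-4*2 + 1/((4 + 6)² + (-4 + 6)*(-3 - 1*0))) + 37)²*(-313) = ((-8 + 1/(10² + 2*(-3 + 0))) + 37)²*(-313) = ((-8 + 1/(100 + 2*(-3))) + 37)²*(-313) = ((-8 + 1/(100 - 6)) + 37)²*(-313) = ((-8 + 1/94) + 37)²*(-313) = (-751/94 + 37)²*(-313) = (2727/94)²*(-313) = (7436529/8836)*(-313) = -2327633577/8836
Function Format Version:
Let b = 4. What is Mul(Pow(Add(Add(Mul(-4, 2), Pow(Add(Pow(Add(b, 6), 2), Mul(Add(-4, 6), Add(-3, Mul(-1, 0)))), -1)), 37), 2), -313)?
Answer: Rational(-2327633577, 8836) ≈ -2.6343e+5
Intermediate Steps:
Mul(Pow(Add(Add(Mul(-4, 2), Pow(Add(Pow(Add(b, 6), 2), Mul(Add(-4, 6), Add(-3, Mul(-1, 0)))), -1)), 37), 2), -313) = Mul(Pow(Add(Add(Mul(-4, 2), Pow(Add(Pow(Add(4, 6), 2), Mul(Add(-4, 6), Add(-3, Mul(-1, 0)))), -1)), 37), 2), -313) = Mul(Pow(Add(Add(-8, Pow(Add(Pow(10, 2), Mul(2, Add(-3, 0))), -1)), 37), 2), -313) = Mul(Pow(Add(Add(-8, Pow(Add(100, Mul(2, -3)), -1)), 37), 2), -313) = Mul(Pow(Add(Add(-8, Pow(Add(100, -6), -1)), 37), 2), -313) = Mul(Pow(Add(Add(-8, Pow(94, -1)), 37), 2), -313) = Mul(Pow(Add(Add(-8, Rational(1, 94)), 37), 2), -313) = Mul(Pow(Add(Rational(-751, 94), 37), 2), -313) = Mul(Pow(Rational(2727, 94), 2), -313) = Mul(Rational(7436529, 8836), -313) = Rational(-2327633577, 8836)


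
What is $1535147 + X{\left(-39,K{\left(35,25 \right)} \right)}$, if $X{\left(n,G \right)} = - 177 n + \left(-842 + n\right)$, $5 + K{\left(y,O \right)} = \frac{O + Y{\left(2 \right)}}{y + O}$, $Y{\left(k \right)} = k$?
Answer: $1541169$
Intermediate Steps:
$K{\left(y,O \right)} = -5 + \frac{2 + O}{O + y}$ ($K{\left(y,O \right)} = -5 + \frac{O + 2}{y + O} = -5 + \frac{2 + O}{O + y}$)
$X{\left(n,G \right)} = -842 - 176 n$
$1535147 + X{\left(-39,K{\left(35,25 \right)} \right)} = 1535147 - -6022 = 1535147 + \left(-842 + 6864\right) = 1535147 + 6022 = 1541169$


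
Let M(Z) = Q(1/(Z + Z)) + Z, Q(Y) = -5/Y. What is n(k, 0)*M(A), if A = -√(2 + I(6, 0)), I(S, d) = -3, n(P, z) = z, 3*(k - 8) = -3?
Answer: 0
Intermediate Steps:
k = 7 (k = 8 + (⅓)*(-3) = 8 - 1 = 7)
A = -I (A = -√(2 - 3) = -√(-1) = -I ≈ -1.0*I)
M(Z) = -9*Z (M(Z) = -10*Z + Z = -9*Z)
n(k, 0)*M(A) = 0*(-(-9)*I) = 0*(9*I) = 0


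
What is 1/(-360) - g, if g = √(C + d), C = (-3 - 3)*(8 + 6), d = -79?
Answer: -1/360 - I*√163 ≈ -0.0027778 - 12.767*I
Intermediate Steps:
C = -84 (C = -6*14 = -84)
g = I*√163 (g = √(-84 - 79) = √(-163) = I*√163 ≈ 12.767*I)
1/(-360) - g = 1/(-360) - I*√163 = -1/360 - I*√163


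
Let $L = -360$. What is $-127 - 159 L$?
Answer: $57113$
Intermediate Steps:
$-127 - 159 L = -127 - -57240 = -127 + 57240 = 57113$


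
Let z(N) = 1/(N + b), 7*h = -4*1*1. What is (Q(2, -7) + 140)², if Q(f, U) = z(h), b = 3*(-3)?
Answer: 87853129/4489 ≈ 19571.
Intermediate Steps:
b = -9
h = -4/7 (h = (-4*1*1)/7 = (-4*1)/7 = (⅐)*(-4) = -4/7 ≈ -0.57143)
z(N) = 1/(-9 + N) (z(N) = 1/(N - 9) = 1/(-9 + N))
Q(f, U) = -7/67 (Q(f, U) = 1/(-9 - 4/7) = 1/(-67/7) = -7/67)
(Q(2, -7) + 140)² = (-7/67 + 140)² = (9373/67)² = 87853129/4489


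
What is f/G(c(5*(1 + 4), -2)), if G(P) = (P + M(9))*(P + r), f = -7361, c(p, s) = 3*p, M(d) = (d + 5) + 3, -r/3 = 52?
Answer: 7361/7452 ≈ 0.98779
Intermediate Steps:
r = -156 (r = -3*52 = -156)
M(d) = 8 + d (M(d) = (5 + d) + 3 = 8 + d)
G(P) = (-156 + P)*(17 + P) (G(P) = (P + (8 + 9))*(P - 156) = (P + 17)*(-156 + P) = (17 + P)*(-156 + P) = (-156 + P)*(17 + P))
f/G(c(5*(1 + 4), -2)) = -7361/(-2652 + (3*(5*(1 + 4)))² - 417*5*(1 + 4)) = -7361/(-2652 + (3*(5*5))² - 417*5*5) = -7361/(-2652 + (3*25)² - 417*25) = -7361/(-2652 + 75² - 139*75) = -7361/(-2652 + 5625 - 10425) = -7361/(-7452) = -7361*(-1/7452) = 7361/7452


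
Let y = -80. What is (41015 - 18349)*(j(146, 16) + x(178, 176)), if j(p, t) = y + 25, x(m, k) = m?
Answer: 2787918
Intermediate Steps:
j(p, t) = -55 (j(p, t) = -80 + 25 = -55)
(41015 - 18349)*(j(146, 16) + x(178, 176)) = (41015 - 18349)*(-55 + 178) = 22666*123 = 2787918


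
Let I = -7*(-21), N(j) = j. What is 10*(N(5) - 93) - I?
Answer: -1027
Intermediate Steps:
I = 147
10*(N(5) - 93) - I = 10*(5 - 93) - 1*147 = 10*(-88) - 147 = -880 - 147 = -1027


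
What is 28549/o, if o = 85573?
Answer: 28549/85573 ≈ 0.33362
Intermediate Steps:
28549/o = 28549/85573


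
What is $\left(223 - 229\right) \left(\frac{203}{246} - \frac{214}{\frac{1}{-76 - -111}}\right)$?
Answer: $\frac{1842337}{41} \approx 44935.0$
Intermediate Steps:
$\left(223 - 229\right) \left(\frac{203}{246} - \frac{214}{\frac{1}{-76 - -111}}\right) = - 6 \left(203 \cdot \frac{1}{246} - \frac{214}{\frac{1}{-76 + 111}}\right) = - 6 \left(\frac{203}{246} - \frac{214}{\frac{1}{35}}\right) = - 6 \left(\frac{203}{246} - 214 \frac{1}{\frac{1}{35}}\right) = - 6 \left(\frac{203}{246} - 7490\right) = \left(-6\right) \left(- \frac{1842337}{246}\right) = \frac{1842337}{41}$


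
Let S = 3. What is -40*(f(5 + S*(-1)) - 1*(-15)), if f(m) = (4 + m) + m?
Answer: -920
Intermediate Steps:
f(m) = 4 + 2*m
-40*(f(5 + S*(-1)) - 1*(-15)) = -40*((4 + 2*(5 + 3*(-1))) - 1*(-15)) = -40*((4 + 2*(5 - 3)) + 15) = -40*((4 + 2*2) + 15) = -40*((4 + 4) + 15) = -40*(8 + 15) = -40*23 = -920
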